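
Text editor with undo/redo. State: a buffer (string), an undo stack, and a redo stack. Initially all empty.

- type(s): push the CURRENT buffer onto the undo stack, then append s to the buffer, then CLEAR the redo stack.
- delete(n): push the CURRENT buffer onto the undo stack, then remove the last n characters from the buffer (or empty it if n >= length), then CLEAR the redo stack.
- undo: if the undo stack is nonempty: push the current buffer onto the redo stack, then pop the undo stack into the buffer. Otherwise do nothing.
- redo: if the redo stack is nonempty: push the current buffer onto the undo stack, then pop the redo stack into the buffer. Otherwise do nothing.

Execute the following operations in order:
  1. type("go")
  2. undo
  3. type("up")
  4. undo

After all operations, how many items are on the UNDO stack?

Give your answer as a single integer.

Answer: 0

Derivation:
After op 1 (type): buf='go' undo_depth=1 redo_depth=0
After op 2 (undo): buf='(empty)' undo_depth=0 redo_depth=1
After op 3 (type): buf='up' undo_depth=1 redo_depth=0
After op 4 (undo): buf='(empty)' undo_depth=0 redo_depth=1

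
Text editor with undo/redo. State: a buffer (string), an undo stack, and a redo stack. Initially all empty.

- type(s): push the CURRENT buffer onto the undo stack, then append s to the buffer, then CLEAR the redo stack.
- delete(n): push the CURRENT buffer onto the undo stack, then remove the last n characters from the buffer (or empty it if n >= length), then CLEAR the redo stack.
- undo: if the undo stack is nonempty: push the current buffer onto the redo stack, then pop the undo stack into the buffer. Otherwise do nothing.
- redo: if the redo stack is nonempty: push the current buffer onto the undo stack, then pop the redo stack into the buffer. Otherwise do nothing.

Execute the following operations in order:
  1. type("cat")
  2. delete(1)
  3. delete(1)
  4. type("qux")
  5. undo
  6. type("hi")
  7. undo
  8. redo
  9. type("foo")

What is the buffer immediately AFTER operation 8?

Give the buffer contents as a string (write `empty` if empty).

After op 1 (type): buf='cat' undo_depth=1 redo_depth=0
After op 2 (delete): buf='ca' undo_depth=2 redo_depth=0
After op 3 (delete): buf='c' undo_depth=3 redo_depth=0
After op 4 (type): buf='cqux' undo_depth=4 redo_depth=0
After op 5 (undo): buf='c' undo_depth=3 redo_depth=1
After op 6 (type): buf='chi' undo_depth=4 redo_depth=0
After op 7 (undo): buf='c' undo_depth=3 redo_depth=1
After op 8 (redo): buf='chi' undo_depth=4 redo_depth=0

Answer: chi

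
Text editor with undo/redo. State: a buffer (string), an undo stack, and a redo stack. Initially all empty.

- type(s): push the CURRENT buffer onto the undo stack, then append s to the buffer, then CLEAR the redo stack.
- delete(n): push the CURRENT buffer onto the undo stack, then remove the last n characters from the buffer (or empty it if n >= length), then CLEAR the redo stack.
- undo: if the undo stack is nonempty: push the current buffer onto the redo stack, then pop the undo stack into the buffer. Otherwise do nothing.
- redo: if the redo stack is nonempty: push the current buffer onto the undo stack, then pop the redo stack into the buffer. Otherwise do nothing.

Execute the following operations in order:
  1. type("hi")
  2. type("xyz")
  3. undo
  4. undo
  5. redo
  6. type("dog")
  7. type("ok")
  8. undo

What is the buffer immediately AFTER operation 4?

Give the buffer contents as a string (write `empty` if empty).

Answer: empty

Derivation:
After op 1 (type): buf='hi' undo_depth=1 redo_depth=0
After op 2 (type): buf='hixyz' undo_depth=2 redo_depth=0
After op 3 (undo): buf='hi' undo_depth=1 redo_depth=1
After op 4 (undo): buf='(empty)' undo_depth=0 redo_depth=2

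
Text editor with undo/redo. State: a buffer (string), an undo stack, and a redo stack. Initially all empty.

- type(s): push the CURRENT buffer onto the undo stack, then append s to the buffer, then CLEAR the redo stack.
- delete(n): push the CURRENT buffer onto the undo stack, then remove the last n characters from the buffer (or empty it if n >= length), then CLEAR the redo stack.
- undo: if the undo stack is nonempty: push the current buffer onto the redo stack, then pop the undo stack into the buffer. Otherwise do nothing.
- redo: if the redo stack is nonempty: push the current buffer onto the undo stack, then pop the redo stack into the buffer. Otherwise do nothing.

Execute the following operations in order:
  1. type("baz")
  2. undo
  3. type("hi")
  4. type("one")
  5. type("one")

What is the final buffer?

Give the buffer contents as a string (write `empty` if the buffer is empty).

Answer: hioneone

Derivation:
After op 1 (type): buf='baz' undo_depth=1 redo_depth=0
After op 2 (undo): buf='(empty)' undo_depth=0 redo_depth=1
After op 3 (type): buf='hi' undo_depth=1 redo_depth=0
After op 4 (type): buf='hione' undo_depth=2 redo_depth=0
After op 5 (type): buf='hioneone' undo_depth=3 redo_depth=0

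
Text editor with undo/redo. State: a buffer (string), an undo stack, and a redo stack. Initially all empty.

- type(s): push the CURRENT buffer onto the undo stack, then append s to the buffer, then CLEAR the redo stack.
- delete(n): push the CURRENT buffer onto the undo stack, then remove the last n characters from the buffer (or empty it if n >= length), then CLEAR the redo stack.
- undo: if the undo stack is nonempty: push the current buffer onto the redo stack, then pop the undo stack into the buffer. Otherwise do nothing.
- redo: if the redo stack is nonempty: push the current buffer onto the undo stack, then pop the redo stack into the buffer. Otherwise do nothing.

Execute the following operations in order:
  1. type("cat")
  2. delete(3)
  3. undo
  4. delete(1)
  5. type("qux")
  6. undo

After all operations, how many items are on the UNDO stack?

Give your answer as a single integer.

Answer: 2

Derivation:
After op 1 (type): buf='cat' undo_depth=1 redo_depth=0
After op 2 (delete): buf='(empty)' undo_depth=2 redo_depth=0
After op 3 (undo): buf='cat' undo_depth=1 redo_depth=1
After op 4 (delete): buf='ca' undo_depth=2 redo_depth=0
After op 5 (type): buf='caqux' undo_depth=3 redo_depth=0
After op 6 (undo): buf='ca' undo_depth=2 redo_depth=1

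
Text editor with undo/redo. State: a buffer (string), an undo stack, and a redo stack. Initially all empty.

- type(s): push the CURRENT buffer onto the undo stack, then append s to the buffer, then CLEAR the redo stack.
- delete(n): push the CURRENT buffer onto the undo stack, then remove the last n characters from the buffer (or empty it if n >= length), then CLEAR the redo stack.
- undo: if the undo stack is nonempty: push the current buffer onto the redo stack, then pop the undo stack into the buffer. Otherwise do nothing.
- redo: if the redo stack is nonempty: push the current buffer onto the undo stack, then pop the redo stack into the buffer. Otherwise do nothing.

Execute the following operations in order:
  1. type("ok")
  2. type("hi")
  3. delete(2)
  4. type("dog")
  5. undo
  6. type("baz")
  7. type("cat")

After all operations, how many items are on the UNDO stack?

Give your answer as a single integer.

Answer: 5

Derivation:
After op 1 (type): buf='ok' undo_depth=1 redo_depth=0
After op 2 (type): buf='okhi' undo_depth=2 redo_depth=0
After op 3 (delete): buf='ok' undo_depth=3 redo_depth=0
After op 4 (type): buf='okdog' undo_depth=4 redo_depth=0
After op 5 (undo): buf='ok' undo_depth=3 redo_depth=1
After op 6 (type): buf='okbaz' undo_depth=4 redo_depth=0
After op 7 (type): buf='okbazcat' undo_depth=5 redo_depth=0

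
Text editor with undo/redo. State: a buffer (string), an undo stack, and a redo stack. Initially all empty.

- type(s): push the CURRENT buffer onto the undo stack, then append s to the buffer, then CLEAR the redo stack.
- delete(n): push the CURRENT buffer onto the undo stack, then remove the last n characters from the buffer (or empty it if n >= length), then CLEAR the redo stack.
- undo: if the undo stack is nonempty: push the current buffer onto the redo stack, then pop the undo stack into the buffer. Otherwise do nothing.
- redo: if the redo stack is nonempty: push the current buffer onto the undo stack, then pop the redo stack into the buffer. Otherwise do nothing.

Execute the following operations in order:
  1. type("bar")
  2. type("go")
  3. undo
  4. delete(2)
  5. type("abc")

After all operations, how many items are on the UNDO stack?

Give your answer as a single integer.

After op 1 (type): buf='bar' undo_depth=1 redo_depth=0
After op 2 (type): buf='bargo' undo_depth=2 redo_depth=0
After op 3 (undo): buf='bar' undo_depth=1 redo_depth=1
After op 4 (delete): buf='b' undo_depth=2 redo_depth=0
After op 5 (type): buf='babc' undo_depth=3 redo_depth=0

Answer: 3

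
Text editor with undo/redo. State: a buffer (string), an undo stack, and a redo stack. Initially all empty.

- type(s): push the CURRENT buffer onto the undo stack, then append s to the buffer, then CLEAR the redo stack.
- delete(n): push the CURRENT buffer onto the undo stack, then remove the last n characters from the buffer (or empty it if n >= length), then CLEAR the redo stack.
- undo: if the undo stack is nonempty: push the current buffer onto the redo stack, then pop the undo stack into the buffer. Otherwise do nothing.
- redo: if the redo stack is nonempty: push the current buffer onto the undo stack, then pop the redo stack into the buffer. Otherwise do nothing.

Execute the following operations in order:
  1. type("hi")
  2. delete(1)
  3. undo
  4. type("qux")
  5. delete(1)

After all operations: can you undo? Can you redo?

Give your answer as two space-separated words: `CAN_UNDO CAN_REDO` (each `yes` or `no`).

Answer: yes no

Derivation:
After op 1 (type): buf='hi' undo_depth=1 redo_depth=0
After op 2 (delete): buf='h' undo_depth=2 redo_depth=0
After op 3 (undo): buf='hi' undo_depth=1 redo_depth=1
After op 4 (type): buf='hiqux' undo_depth=2 redo_depth=0
After op 5 (delete): buf='hiqu' undo_depth=3 redo_depth=0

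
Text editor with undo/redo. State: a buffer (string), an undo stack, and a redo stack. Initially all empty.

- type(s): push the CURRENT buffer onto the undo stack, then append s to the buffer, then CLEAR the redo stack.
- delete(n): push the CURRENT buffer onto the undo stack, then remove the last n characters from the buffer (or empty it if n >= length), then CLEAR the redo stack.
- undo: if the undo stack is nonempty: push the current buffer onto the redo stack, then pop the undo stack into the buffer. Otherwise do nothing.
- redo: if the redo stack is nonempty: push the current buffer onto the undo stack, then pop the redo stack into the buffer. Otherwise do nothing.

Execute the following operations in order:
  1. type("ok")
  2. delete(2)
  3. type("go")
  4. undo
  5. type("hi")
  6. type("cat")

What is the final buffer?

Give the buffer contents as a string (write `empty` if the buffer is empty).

Answer: hicat

Derivation:
After op 1 (type): buf='ok' undo_depth=1 redo_depth=0
After op 2 (delete): buf='(empty)' undo_depth=2 redo_depth=0
After op 3 (type): buf='go' undo_depth=3 redo_depth=0
After op 4 (undo): buf='(empty)' undo_depth=2 redo_depth=1
After op 5 (type): buf='hi' undo_depth=3 redo_depth=0
After op 6 (type): buf='hicat' undo_depth=4 redo_depth=0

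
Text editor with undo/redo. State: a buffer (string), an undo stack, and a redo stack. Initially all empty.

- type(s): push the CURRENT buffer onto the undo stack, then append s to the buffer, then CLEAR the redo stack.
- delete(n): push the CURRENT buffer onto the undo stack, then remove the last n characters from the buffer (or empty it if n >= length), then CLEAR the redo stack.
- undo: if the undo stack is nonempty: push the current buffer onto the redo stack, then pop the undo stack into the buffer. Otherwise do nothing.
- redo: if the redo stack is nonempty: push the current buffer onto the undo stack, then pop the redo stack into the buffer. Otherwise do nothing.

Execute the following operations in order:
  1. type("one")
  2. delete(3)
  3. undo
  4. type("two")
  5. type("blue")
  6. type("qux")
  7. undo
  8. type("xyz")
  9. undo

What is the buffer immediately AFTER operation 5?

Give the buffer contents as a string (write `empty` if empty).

Answer: onetwoblue

Derivation:
After op 1 (type): buf='one' undo_depth=1 redo_depth=0
After op 2 (delete): buf='(empty)' undo_depth=2 redo_depth=0
After op 3 (undo): buf='one' undo_depth=1 redo_depth=1
After op 4 (type): buf='onetwo' undo_depth=2 redo_depth=0
After op 5 (type): buf='onetwoblue' undo_depth=3 redo_depth=0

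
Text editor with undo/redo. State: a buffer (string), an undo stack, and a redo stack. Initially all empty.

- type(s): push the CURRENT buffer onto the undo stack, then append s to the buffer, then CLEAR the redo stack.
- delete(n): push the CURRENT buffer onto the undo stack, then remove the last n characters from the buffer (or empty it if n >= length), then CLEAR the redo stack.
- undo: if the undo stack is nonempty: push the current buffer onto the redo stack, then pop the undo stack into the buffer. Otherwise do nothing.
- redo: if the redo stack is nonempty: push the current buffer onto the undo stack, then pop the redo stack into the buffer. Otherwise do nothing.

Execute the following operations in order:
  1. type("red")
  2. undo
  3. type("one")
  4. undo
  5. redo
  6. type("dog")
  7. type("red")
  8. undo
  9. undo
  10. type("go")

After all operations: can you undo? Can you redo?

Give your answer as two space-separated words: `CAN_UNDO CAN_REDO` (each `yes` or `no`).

After op 1 (type): buf='red' undo_depth=1 redo_depth=0
After op 2 (undo): buf='(empty)' undo_depth=0 redo_depth=1
After op 3 (type): buf='one' undo_depth=1 redo_depth=0
After op 4 (undo): buf='(empty)' undo_depth=0 redo_depth=1
After op 5 (redo): buf='one' undo_depth=1 redo_depth=0
After op 6 (type): buf='onedog' undo_depth=2 redo_depth=0
After op 7 (type): buf='onedogred' undo_depth=3 redo_depth=0
After op 8 (undo): buf='onedog' undo_depth=2 redo_depth=1
After op 9 (undo): buf='one' undo_depth=1 redo_depth=2
After op 10 (type): buf='onego' undo_depth=2 redo_depth=0

Answer: yes no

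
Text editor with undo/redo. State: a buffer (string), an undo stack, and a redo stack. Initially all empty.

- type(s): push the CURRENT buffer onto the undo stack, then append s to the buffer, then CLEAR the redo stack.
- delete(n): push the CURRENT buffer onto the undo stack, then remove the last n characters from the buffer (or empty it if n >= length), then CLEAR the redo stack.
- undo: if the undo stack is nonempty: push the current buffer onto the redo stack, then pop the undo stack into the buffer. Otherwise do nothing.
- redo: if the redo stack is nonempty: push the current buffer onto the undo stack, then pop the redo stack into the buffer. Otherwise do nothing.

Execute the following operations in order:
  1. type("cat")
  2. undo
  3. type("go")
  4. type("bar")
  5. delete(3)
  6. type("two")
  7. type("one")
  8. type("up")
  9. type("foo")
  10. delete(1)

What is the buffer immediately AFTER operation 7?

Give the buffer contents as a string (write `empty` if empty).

After op 1 (type): buf='cat' undo_depth=1 redo_depth=0
After op 2 (undo): buf='(empty)' undo_depth=0 redo_depth=1
After op 3 (type): buf='go' undo_depth=1 redo_depth=0
After op 4 (type): buf='gobar' undo_depth=2 redo_depth=0
After op 5 (delete): buf='go' undo_depth=3 redo_depth=0
After op 6 (type): buf='gotwo' undo_depth=4 redo_depth=0
After op 7 (type): buf='gotwoone' undo_depth=5 redo_depth=0

Answer: gotwoone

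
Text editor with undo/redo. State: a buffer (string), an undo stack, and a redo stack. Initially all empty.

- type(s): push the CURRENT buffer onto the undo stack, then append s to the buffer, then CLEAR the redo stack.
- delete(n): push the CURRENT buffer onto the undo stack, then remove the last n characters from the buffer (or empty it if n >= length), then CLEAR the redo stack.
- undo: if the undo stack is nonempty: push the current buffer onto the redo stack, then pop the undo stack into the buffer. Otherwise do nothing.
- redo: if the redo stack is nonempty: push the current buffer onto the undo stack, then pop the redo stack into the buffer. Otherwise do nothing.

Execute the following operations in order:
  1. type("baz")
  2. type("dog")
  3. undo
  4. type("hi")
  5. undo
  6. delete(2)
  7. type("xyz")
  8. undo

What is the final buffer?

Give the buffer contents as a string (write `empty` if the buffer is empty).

After op 1 (type): buf='baz' undo_depth=1 redo_depth=0
After op 2 (type): buf='bazdog' undo_depth=2 redo_depth=0
After op 3 (undo): buf='baz' undo_depth=1 redo_depth=1
After op 4 (type): buf='bazhi' undo_depth=2 redo_depth=0
After op 5 (undo): buf='baz' undo_depth=1 redo_depth=1
After op 6 (delete): buf='b' undo_depth=2 redo_depth=0
After op 7 (type): buf='bxyz' undo_depth=3 redo_depth=0
After op 8 (undo): buf='b' undo_depth=2 redo_depth=1

Answer: b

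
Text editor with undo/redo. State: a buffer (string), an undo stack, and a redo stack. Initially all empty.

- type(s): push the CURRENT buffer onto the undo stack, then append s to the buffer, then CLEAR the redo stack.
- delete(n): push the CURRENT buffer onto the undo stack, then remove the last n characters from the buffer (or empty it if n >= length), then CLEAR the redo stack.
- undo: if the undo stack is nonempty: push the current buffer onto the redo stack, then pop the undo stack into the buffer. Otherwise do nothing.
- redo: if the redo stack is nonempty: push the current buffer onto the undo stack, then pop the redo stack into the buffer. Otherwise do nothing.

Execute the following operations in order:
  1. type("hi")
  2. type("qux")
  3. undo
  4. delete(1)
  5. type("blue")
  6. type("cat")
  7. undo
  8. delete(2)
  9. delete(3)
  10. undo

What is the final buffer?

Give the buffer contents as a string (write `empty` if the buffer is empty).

After op 1 (type): buf='hi' undo_depth=1 redo_depth=0
After op 2 (type): buf='hiqux' undo_depth=2 redo_depth=0
After op 3 (undo): buf='hi' undo_depth=1 redo_depth=1
After op 4 (delete): buf='h' undo_depth=2 redo_depth=0
After op 5 (type): buf='hblue' undo_depth=3 redo_depth=0
After op 6 (type): buf='hbluecat' undo_depth=4 redo_depth=0
After op 7 (undo): buf='hblue' undo_depth=3 redo_depth=1
After op 8 (delete): buf='hbl' undo_depth=4 redo_depth=0
After op 9 (delete): buf='(empty)' undo_depth=5 redo_depth=0
After op 10 (undo): buf='hbl' undo_depth=4 redo_depth=1

Answer: hbl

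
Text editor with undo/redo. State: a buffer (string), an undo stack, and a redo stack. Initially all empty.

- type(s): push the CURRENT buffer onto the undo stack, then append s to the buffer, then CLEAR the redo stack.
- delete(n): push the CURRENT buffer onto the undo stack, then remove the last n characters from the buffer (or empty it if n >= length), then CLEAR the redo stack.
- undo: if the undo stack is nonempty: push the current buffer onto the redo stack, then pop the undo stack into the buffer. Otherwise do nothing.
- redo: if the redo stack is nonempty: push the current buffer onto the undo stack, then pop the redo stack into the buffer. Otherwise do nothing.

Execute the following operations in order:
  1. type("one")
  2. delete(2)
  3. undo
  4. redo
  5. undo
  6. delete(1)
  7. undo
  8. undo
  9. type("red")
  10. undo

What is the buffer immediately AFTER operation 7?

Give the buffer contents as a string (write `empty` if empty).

After op 1 (type): buf='one' undo_depth=1 redo_depth=0
After op 2 (delete): buf='o' undo_depth=2 redo_depth=0
After op 3 (undo): buf='one' undo_depth=1 redo_depth=1
After op 4 (redo): buf='o' undo_depth=2 redo_depth=0
After op 5 (undo): buf='one' undo_depth=1 redo_depth=1
After op 6 (delete): buf='on' undo_depth=2 redo_depth=0
After op 7 (undo): buf='one' undo_depth=1 redo_depth=1

Answer: one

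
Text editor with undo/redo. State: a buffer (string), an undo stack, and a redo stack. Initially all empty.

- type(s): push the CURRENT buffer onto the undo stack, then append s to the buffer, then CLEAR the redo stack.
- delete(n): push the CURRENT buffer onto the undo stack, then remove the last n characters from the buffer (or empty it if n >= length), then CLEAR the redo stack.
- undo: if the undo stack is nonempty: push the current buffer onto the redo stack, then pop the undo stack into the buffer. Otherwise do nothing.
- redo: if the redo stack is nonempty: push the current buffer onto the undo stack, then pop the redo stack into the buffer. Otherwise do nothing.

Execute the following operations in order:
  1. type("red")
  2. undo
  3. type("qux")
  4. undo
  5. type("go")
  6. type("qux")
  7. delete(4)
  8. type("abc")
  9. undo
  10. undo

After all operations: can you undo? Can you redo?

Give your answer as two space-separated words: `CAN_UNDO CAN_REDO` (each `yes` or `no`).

Answer: yes yes

Derivation:
After op 1 (type): buf='red' undo_depth=1 redo_depth=0
After op 2 (undo): buf='(empty)' undo_depth=0 redo_depth=1
After op 3 (type): buf='qux' undo_depth=1 redo_depth=0
After op 4 (undo): buf='(empty)' undo_depth=0 redo_depth=1
After op 5 (type): buf='go' undo_depth=1 redo_depth=0
After op 6 (type): buf='goqux' undo_depth=2 redo_depth=0
After op 7 (delete): buf='g' undo_depth=3 redo_depth=0
After op 8 (type): buf='gabc' undo_depth=4 redo_depth=0
After op 9 (undo): buf='g' undo_depth=3 redo_depth=1
After op 10 (undo): buf='goqux' undo_depth=2 redo_depth=2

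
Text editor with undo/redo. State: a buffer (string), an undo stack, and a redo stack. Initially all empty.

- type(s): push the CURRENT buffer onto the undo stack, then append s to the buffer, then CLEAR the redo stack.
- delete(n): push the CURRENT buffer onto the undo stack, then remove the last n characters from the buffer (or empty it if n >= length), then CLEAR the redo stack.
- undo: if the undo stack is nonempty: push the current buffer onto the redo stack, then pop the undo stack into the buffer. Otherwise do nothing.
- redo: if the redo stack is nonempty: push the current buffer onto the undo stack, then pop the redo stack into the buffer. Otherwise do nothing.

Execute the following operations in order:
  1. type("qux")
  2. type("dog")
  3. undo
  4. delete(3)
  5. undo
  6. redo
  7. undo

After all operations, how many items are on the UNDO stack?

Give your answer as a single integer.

Answer: 1

Derivation:
After op 1 (type): buf='qux' undo_depth=1 redo_depth=0
After op 2 (type): buf='quxdog' undo_depth=2 redo_depth=0
After op 3 (undo): buf='qux' undo_depth=1 redo_depth=1
After op 4 (delete): buf='(empty)' undo_depth=2 redo_depth=0
After op 5 (undo): buf='qux' undo_depth=1 redo_depth=1
After op 6 (redo): buf='(empty)' undo_depth=2 redo_depth=0
After op 7 (undo): buf='qux' undo_depth=1 redo_depth=1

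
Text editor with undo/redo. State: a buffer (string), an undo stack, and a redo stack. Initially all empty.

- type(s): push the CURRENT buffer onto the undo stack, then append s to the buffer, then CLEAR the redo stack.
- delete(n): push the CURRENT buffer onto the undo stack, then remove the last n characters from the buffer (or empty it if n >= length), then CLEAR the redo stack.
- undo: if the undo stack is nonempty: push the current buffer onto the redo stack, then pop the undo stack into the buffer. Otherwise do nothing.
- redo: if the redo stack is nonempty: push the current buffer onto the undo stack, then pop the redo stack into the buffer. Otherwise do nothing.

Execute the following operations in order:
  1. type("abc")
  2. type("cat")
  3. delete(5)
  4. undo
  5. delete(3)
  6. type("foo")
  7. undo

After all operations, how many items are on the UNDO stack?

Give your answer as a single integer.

Answer: 3

Derivation:
After op 1 (type): buf='abc' undo_depth=1 redo_depth=0
After op 2 (type): buf='abccat' undo_depth=2 redo_depth=0
After op 3 (delete): buf='a' undo_depth=3 redo_depth=0
After op 4 (undo): buf='abccat' undo_depth=2 redo_depth=1
After op 5 (delete): buf='abc' undo_depth=3 redo_depth=0
After op 6 (type): buf='abcfoo' undo_depth=4 redo_depth=0
After op 7 (undo): buf='abc' undo_depth=3 redo_depth=1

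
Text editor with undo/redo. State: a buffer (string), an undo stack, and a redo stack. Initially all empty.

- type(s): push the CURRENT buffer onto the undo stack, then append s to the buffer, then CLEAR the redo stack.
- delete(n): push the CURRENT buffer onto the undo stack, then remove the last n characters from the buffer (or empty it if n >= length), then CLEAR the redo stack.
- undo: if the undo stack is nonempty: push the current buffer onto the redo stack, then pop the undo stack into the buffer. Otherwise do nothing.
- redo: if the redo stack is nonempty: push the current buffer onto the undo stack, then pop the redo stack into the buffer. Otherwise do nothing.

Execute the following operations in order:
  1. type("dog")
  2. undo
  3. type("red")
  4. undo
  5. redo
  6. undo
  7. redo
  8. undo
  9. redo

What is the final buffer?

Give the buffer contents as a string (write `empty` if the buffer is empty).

Answer: red

Derivation:
After op 1 (type): buf='dog' undo_depth=1 redo_depth=0
After op 2 (undo): buf='(empty)' undo_depth=0 redo_depth=1
After op 3 (type): buf='red' undo_depth=1 redo_depth=0
After op 4 (undo): buf='(empty)' undo_depth=0 redo_depth=1
After op 5 (redo): buf='red' undo_depth=1 redo_depth=0
After op 6 (undo): buf='(empty)' undo_depth=0 redo_depth=1
After op 7 (redo): buf='red' undo_depth=1 redo_depth=0
After op 8 (undo): buf='(empty)' undo_depth=0 redo_depth=1
After op 9 (redo): buf='red' undo_depth=1 redo_depth=0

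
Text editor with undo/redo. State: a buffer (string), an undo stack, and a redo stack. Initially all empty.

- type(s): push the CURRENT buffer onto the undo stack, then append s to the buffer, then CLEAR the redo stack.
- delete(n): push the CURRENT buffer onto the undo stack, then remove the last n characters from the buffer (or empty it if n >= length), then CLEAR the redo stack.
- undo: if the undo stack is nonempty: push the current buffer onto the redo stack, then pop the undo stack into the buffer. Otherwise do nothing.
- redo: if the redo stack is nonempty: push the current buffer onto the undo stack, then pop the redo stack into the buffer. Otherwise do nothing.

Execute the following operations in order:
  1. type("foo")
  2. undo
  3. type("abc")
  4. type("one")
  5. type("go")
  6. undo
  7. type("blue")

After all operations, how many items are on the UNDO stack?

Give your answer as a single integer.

Answer: 3

Derivation:
After op 1 (type): buf='foo' undo_depth=1 redo_depth=0
After op 2 (undo): buf='(empty)' undo_depth=0 redo_depth=1
After op 3 (type): buf='abc' undo_depth=1 redo_depth=0
After op 4 (type): buf='abcone' undo_depth=2 redo_depth=0
After op 5 (type): buf='abconego' undo_depth=3 redo_depth=0
After op 6 (undo): buf='abcone' undo_depth=2 redo_depth=1
After op 7 (type): buf='abconeblue' undo_depth=3 redo_depth=0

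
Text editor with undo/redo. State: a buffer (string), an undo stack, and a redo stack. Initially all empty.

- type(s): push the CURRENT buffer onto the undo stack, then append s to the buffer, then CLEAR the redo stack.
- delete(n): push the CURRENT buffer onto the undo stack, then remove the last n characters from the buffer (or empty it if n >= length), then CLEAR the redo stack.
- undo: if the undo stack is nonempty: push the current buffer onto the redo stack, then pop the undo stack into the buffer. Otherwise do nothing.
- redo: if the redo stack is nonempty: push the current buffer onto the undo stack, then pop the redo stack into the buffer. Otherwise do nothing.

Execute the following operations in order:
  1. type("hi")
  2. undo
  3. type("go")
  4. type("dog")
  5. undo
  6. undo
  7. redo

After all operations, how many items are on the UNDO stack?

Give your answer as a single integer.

Answer: 1

Derivation:
After op 1 (type): buf='hi' undo_depth=1 redo_depth=0
After op 2 (undo): buf='(empty)' undo_depth=0 redo_depth=1
After op 3 (type): buf='go' undo_depth=1 redo_depth=0
After op 4 (type): buf='godog' undo_depth=2 redo_depth=0
After op 5 (undo): buf='go' undo_depth=1 redo_depth=1
After op 6 (undo): buf='(empty)' undo_depth=0 redo_depth=2
After op 7 (redo): buf='go' undo_depth=1 redo_depth=1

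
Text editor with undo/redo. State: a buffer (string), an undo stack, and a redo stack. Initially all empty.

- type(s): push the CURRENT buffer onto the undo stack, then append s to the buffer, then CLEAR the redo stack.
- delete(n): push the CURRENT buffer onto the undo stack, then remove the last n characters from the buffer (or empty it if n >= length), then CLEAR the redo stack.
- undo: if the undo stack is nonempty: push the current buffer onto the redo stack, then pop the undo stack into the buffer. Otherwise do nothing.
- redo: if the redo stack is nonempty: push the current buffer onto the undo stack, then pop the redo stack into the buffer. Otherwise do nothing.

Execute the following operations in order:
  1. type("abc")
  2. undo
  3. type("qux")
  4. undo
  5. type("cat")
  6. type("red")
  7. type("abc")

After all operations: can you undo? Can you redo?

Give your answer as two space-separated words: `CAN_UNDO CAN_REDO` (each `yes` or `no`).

After op 1 (type): buf='abc' undo_depth=1 redo_depth=0
After op 2 (undo): buf='(empty)' undo_depth=0 redo_depth=1
After op 3 (type): buf='qux' undo_depth=1 redo_depth=0
After op 4 (undo): buf='(empty)' undo_depth=0 redo_depth=1
After op 5 (type): buf='cat' undo_depth=1 redo_depth=0
After op 6 (type): buf='catred' undo_depth=2 redo_depth=0
After op 7 (type): buf='catredabc' undo_depth=3 redo_depth=0

Answer: yes no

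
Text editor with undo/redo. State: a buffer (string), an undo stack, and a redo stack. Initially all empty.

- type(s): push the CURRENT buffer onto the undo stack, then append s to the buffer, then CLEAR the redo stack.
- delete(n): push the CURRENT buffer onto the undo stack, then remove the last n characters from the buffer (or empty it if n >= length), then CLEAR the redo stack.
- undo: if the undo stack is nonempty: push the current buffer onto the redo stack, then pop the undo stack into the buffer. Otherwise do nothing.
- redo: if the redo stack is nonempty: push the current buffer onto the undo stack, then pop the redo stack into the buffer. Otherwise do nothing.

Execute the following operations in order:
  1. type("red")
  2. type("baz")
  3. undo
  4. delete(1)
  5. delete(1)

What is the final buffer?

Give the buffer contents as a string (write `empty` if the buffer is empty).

After op 1 (type): buf='red' undo_depth=1 redo_depth=0
After op 2 (type): buf='redbaz' undo_depth=2 redo_depth=0
After op 3 (undo): buf='red' undo_depth=1 redo_depth=1
After op 4 (delete): buf='re' undo_depth=2 redo_depth=0
After op 5 (delete): buf='r' undo_depth=3 redo_depth=0

Answer: r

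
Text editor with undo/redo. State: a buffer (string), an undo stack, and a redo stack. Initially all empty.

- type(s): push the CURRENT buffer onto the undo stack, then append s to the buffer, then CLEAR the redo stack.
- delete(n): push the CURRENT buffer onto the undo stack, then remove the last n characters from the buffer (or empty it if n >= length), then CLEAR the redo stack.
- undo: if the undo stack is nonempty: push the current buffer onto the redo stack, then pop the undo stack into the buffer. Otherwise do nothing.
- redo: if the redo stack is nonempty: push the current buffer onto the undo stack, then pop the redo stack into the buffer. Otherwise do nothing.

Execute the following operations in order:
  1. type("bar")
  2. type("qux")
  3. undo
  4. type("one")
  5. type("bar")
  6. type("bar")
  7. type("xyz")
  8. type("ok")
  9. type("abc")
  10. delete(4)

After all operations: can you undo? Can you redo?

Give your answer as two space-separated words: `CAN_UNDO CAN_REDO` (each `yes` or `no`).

After op 1 (type): buf='bar' undo_depth=1 redo_depth=0
After op 2 (type): buf='barqux' undo_depth=2 redo_depth=0
After op 3 (undo): buf='bar' undo_depth=1 redo_depth=1
After op 4 (type): buf='barone' undo_depth=2 redo_depth=0
After op 5 (type): buf='baronebar' undo_depth=3 redo_depth=0
After op 6 (type): buf='baronebarbar' undo_depth=4 redo_depth=0
After op 7 (type): buf='baronebarbarxyz' undo_depth=5 redo_depth=0
After op 8 (type): buf='baronebarbarxyzok' undo_depth=6 redo_depth=0
After op 9 (type): buf='baronebarbarxyzokabc' undo_depth=7 redo_depth=0
After op 10 (delete): buf='baronebarbarxyzo' undo_depth=8 redo_depth=0

Answer: yes no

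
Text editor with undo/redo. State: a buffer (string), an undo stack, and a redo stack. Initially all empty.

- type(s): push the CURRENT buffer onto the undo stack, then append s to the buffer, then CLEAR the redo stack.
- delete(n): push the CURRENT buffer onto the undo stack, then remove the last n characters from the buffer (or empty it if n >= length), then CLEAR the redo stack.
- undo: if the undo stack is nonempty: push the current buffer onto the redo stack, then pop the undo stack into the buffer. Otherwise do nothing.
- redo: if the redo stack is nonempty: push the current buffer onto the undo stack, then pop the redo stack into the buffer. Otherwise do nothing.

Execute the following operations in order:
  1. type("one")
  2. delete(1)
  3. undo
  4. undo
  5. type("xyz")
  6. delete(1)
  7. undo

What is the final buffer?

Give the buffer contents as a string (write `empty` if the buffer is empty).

Answer: xyz

Derivation:
After op 1 (type): buf='one' undo_depth=1 redo_depth=0
After op 2 (delete): buf='on' undo_depth=2 redo_depth=0
After op 3 (undo): buf='one' undo_depth=1 redo_depth=1
After op 4 (undo): buf='(empty)' undo_depth=0 redo_depth=2
After op 5 (type): buf='xyz' undo_depth=1 redo_depth=0
After op 6 (delete): buf='xy' undo_depth=2 redo_depth=0
After op 7 (undo): buf='xyz' undo_depth=1 redo_depth=1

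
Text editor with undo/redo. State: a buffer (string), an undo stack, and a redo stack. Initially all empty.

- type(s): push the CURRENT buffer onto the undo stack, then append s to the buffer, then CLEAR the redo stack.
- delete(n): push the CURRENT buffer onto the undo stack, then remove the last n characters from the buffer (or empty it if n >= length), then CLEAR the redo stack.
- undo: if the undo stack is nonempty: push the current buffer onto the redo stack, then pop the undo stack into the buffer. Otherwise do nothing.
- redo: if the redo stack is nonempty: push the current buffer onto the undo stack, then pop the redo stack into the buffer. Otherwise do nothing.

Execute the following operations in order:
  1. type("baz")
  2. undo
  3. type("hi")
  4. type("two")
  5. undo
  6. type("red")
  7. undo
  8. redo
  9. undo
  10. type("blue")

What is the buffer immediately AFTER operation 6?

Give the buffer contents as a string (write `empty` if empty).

After op 1 (type): buf='baz' undo_depth=1 redo_depth=0
After op 2 (undo): buf='(empty)' undo_depth=0 redo_depth=1
After op 3 (type): buf='hi' undo_depth=1 redo_depth=0
After op 4 (type): buf='hitwo' undo_depth=2 redo_depth=0
After op 5 (undo): buf='hi' undo_depth=1 redo_depth=1
After op 6 (type): buf='hired' undo_depth=2 redo_depth=0

Answer: hired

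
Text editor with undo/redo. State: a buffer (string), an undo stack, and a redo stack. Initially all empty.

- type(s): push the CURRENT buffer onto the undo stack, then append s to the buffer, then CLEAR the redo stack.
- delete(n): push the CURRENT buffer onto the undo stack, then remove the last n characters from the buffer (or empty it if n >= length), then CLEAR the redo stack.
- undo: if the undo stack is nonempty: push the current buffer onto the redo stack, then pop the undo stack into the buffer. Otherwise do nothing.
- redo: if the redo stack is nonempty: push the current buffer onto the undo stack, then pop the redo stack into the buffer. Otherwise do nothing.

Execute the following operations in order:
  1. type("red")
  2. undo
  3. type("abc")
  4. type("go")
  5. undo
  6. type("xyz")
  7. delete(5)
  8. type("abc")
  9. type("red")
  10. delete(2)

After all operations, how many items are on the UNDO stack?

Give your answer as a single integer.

Answer: 6

Derivation:
After op 1 (type): buf='red' undo_depth=1 redo_depth=0
After op 2 (undo): buf='(empty)' undo_depth=0 redo_depth=1
After op 3 (type): buf='abc' undo_depth=1 redo_depth=0
After op 4 (type): buf='abcgo' undo_depth=2 redo_depth=0
After op 5 (undo): buf='abc' undo_depth=1 redo_depth=1
After op 6 (type): buf='abcxyz' undo_depth=2 redo_depth=0
After op 7 (delete): buf='a' undo_depth=3 redo_depth=0
After op 8 (type): buf='aabc' undo_depth=4 redo_depth=0
After op 9 (type): buf='aabcred' undo_depth=5 redo_depth=0
After op 10 (delete): buf='aabcr' undo_depth=6 redo_depth=0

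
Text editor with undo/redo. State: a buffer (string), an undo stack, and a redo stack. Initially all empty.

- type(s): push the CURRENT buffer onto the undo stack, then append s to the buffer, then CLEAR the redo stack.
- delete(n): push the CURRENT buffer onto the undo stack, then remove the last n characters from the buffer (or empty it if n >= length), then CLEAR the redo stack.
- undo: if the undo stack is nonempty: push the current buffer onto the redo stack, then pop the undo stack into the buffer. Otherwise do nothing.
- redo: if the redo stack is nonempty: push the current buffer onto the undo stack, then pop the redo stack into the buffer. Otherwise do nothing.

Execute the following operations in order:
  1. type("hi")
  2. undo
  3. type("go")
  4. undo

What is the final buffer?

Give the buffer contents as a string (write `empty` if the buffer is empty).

Answer: empty

Derivation:
After op 1 (type): buf='hi' undo_depth=1 redo_depth=0
After op 2 (undo): buf='(empty)' undo_depth=0 redo_depth=1
After op 3 (type): buf='go' undo_depth=1 redo_depth=0
After op 4 (undo): buf='(empty)' undo_depth=0 redo_depth=1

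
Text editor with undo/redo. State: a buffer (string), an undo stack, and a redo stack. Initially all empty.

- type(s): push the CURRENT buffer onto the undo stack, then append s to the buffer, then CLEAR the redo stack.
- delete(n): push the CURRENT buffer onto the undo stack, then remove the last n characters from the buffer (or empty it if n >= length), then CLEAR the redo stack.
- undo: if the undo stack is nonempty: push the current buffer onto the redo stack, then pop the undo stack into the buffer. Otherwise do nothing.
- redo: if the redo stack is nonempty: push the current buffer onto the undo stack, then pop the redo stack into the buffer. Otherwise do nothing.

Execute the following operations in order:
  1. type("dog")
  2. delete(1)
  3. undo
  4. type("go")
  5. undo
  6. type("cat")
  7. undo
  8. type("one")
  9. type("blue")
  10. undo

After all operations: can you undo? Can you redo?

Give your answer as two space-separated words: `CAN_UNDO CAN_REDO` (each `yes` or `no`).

After op 1 (type): buf='dog' undo_depth=1 redo_depth=0
After op 2 (delete): buf='do' undo_depth=2 redo_depth=0
After op 3 (undo): buf='dog' undo_depth=1 redo_depth=1
After op 4 (type): buf='doggo' undo_depth=2 redo_depth=0
After op 5 (undo): buf='dog' undo_depth=1 redo_depth=1
After op 6 (type): buf='dogcat' undo_depth=2 redo_depth=0
After op 7 (undo): buf='dog' undo_depth=1 redo_depth=1
After op 8 (type): buf='dogone' undo_depth=2 redo_depth=0
After op 9 (type): buf='dogoneblue' undo_depth=3 redo_depth=0
After op 10 (undo): buf='dogone' undo_depth=2 redo_depth=1

Answer: yes yes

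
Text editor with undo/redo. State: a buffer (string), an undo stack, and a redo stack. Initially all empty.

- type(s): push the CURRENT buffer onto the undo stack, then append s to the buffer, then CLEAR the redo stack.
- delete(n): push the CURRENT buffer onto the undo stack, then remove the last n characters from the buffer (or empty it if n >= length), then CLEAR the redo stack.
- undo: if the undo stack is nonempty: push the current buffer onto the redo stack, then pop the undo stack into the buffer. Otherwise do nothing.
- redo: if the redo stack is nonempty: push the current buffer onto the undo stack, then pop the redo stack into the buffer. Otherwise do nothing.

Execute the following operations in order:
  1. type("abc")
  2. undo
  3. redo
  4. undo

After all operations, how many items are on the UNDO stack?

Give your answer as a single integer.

After op 1 (type): buf='abc' undo_depth=1 redo_depth=0
After op 2 (undo): buf='(empty)' undo_depth=0 redo_depth=1
After op 3 (redo): buf='abc' undo_depth=1 redo_depth=0
After op 4 (undo): buf='(empty)' undo_depth=0 redo_depth=1

Answer: 0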